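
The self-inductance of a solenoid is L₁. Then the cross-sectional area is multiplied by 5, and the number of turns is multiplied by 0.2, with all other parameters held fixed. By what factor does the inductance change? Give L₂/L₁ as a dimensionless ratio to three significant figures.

L₂/L₁ = 0.200

For a solenoid, L ∝ μᵣN²A/ℓ.
L₂/L₁ = (5) × (0.2)^2 = 0.200.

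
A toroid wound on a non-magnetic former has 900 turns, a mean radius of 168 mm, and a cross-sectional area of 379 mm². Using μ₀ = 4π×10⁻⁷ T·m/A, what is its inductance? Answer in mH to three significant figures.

For a thin toroid, L = μ₀N²A/(2πR).
L = (4π×10⁻⁷)(900)²(3.790×10^-4) / (2π×0.168 m) = 3.6546×10^-4 H.

L ≈ 0.365 mH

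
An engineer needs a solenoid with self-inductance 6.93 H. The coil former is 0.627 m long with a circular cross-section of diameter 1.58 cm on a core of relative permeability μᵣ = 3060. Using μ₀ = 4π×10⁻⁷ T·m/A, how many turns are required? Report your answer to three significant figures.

A = π(d/2)² = π(7.900×10^-3 m)² = 1.961×10^-4 m².
From L = μ₀μᵣN²A/ℓ, N = √(Lℓ / (μ₀μᵣA)).
N = √[(6.93)(0.627) / ((4π×10⁻⁷)(3060)×1.961×10^-4)] = √(5.763×10^6) ≈ 2400.7.

N ≈ 2400 turns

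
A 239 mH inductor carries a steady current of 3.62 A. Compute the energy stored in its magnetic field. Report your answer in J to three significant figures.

U ≈ 1.57 J

Stored magnetic energy: U = ½LI².
U = ½(0.239 H)(3.62 A)² = 1.566 J.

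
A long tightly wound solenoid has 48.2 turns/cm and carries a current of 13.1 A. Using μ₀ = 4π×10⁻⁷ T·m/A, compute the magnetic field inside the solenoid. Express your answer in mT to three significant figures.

B ≈ 79.3 mT

Inside a long solenoid, B = μ₀nI.
B = (4π×10⁻⁷)(4.820×10^3 m⁻¹)(13.1 A) = 7.9347×10^-2 T.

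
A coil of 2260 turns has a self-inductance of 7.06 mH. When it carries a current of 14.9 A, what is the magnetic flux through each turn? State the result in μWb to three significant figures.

Φ_B ≈ 46.5 μWb

From L = NΦ_B/I, the flux per turn is Φ_B = LI/N.
Φ_B = (7.060×10^-3 H)(14.9 A)/2260 = 4.6546×10^-5 Wb.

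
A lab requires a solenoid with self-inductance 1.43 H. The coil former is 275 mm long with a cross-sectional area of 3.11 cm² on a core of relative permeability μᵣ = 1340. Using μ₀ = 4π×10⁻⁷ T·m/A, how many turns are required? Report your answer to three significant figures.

N ≈ 867 turns

A = 3.11 cm² = 3.110×10^-4 m².
From L = μ₀μᵣN²A/ℓ, N = √(Lℓ / (μ₀μᵣA)).
N = √[(1.43)(0.275) / ((4π×10⁻⁷)(1340)×3.110×10^-4)] = √(7.509×10^5) ≈ 866.6.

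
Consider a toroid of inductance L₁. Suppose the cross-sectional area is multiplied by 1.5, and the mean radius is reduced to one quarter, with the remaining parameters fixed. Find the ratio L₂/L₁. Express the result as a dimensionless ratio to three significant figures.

L₂/L₁ = 6.00

For a toroid, L ∝ μᵣN²A/R.
L₂/L₁ = (1.5) × (0.25)^-1 = 6.00.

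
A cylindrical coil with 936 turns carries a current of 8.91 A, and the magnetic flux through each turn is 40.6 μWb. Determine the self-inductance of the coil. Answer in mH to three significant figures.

L ≈ 4.27 mH

Self-inductance is defined by L = NΦ_B/I (flux linkage over current).
L = (936)(4.060×10^-5 Wb)/(8.91 A) = 4.265×10^-3 H.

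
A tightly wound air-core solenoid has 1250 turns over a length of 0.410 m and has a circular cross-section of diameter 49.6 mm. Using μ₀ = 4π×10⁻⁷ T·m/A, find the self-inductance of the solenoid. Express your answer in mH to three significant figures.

L ≈ 9.25 mH

A = π(d/2)² = π(2.480×10^-2 m)² = 1.932×10^-3 m².
For a long solenoid, L = μ₀N²A/ℓ.
L = (4π×10⁻⁷)(1250)²(1.932×10^-3)/(0.41 m) = 9.253×10^-3 H.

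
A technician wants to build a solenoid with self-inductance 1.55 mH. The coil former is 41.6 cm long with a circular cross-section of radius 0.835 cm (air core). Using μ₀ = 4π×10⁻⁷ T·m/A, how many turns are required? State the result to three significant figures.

A = πr² = π(8.350×10^-3 m)² = 2.190×10^-4 m².
From L = μ₀N²A/ℓ, N = √(Lℓ / (μ₀A)).
N = √[(1.550×10^-3)(0.416) / ((4π×10⁻⁷)×2.190×10^-4)] = √(2.343×10^6) ≈ 1530.5.

N ≈ 1530 turns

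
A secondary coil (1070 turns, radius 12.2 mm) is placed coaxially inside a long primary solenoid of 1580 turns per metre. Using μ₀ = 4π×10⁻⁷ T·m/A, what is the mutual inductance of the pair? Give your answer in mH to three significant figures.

The outer solenoid produces a uniform field B₁ = μ₀n₁I₁ across the inner coil,
so the flux linkage is N₂Φ = N₂B₁A₂ = μ₀n₁N₂A₂·I₁, giving M = μ₀n₁N₂A₂.
A₂ = πr² = π(1.220×10^-2 m)² = 4.676×10^-4 m².
M = (4π×10⁻⁷)(1580)(1070)(4.676×10^-4) = 9.934×10^-4 H.

M ≈ 0.993 mH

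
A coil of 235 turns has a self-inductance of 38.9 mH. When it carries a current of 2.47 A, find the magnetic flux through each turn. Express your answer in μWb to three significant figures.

From L = NΦ_B/I, the flux per turn is Φ_B = LI/N.
Φ_B = (3.890×10^-2 H)(2.47 A)/235 = 4.089×10^-4 Wb.

Φ_B ≈ 409 μWb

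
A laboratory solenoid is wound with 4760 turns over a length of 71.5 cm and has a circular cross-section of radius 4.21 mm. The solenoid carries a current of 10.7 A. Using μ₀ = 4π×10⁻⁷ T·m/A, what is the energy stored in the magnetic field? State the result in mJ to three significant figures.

A = πr² = π(4.210×10^-3 m)² = 5.568×10^-5 m².
L = μ₀N²A/ℓ = (4π×10⁻⁷)(4760)²(5.568×10^-5)/(0.715) = 2.217×10^-3 H.
U = ½LI² = ½(2.217×10^-3)(10.7)² = 0.1269 J.

U ≈ 127 mJ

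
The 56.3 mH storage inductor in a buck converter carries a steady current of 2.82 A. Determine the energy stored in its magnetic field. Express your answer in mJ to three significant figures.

U ≈ 224 mJ

Stored magnetic energy: U = ½LI².
U = ½(5.630×10^-2 H)(2.82 A)² = 0.2239 J.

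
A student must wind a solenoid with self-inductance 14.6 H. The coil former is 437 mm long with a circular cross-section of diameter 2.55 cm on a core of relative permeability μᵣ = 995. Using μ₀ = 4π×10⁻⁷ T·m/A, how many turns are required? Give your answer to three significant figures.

A = π(d/2)² = π(1.275×10^-2 m)² = 5.107×10^-4 m².
From L = μ₀μᵣN²A/ℓ, N = √(Lℓ / (μ₀μᵣA)).
N = √[(14.6)(0.437) / ((4π×10⁻⁷)(995)×5.107×10^-4)] = √(9.992×10^6) ≈ 3160.9.

N ≈ 3160 turns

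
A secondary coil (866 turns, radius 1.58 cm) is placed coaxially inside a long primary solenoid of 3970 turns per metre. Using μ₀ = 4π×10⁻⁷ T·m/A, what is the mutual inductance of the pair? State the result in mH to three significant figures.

M ≈ 3.39 mH

The outer solenoid produces a uniform field B₁ = μ₀n₁I₁ across the inner coil,
so the flux linkage is N₂Φ = N₂B₁A₂ = μ₀n₁N₂A₂·I₁, giving M = μ₀n₁N₂A₂.
A₂ = πr² = π(1.580×10^-2 m)² = 7.843×10^-4 m².
M = (4π×10⁻⁷)(3970)(866)(7.843×10^-4) = 3.388×10^-3 H.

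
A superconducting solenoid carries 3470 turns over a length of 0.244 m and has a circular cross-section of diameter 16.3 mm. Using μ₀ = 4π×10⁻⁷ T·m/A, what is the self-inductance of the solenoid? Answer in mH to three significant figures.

A = π(d/2)² = π(8.150×10^-3 m)² = 2.087×10^-4 m².
For a long solenoid, L = μ₀N²A/ℓ.
L = (4π×10⁻⁷)(3470)²(2.087×10^-4)/(0.244 m) = 1.294×10^-2 H.

L ≈ 12.9 mH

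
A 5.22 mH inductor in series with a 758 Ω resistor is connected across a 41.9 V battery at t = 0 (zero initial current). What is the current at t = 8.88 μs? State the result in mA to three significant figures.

I ≈ 40.1 mA

τ = L/R = 5.220×10^-3/758 = 6.887×10^-6 s; final current I_∞ = ε/R = 41.9/758 = 5.528×10^-2 A.
I(t) = I_∞(1 − e^(−t/τ)) with t/τ = 1.289.
I = (5.528×10^-2)(1 − e^(−1.289)) = 4.005×10^-2 A.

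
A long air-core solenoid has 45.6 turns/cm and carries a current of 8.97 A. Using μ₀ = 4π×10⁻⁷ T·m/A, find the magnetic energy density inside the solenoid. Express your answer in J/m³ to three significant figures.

u ≈ 1050 J/m³

B = μ₀nI = (4π×10⁻⁷)(4.560×10^3)(8.97) = 5.140×10^-2 T.
u = B²/(2μ₀) = (5.140×10^-2)²/(2×4π×10⁻⁷) = 1.051×10^3 J/m³.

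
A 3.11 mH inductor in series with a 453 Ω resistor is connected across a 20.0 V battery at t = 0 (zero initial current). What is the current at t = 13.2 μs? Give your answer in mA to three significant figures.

I ≈ 37.7 mA

τ = L/R = 3.110×10^-3/453 = 6.865×10^-6 s; final current I_∞ = ε/R = 20.0/453 = 4.415×10^-2 A.
I(t) = I_∞(1 − e^(−t/τ)) with t/τ = 1.923.
I = (4.415×10^-2)(1 − e^(−1.923)) = 3.769×10^-2 A.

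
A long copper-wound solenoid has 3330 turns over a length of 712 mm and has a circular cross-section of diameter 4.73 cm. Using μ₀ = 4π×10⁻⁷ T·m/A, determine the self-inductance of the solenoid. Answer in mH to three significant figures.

L ≈ 34.4 mH

A = π(d/2)² = π(2.365×10^-2 m)² = 1.757×10^-3 m².
For a long solenoid, L = μ₀N²A/ℓ.
L = (4π×10⁻⁷)(3330)²(1.757×10^-3)/(0.712 m) = 3.439×10^-2 H.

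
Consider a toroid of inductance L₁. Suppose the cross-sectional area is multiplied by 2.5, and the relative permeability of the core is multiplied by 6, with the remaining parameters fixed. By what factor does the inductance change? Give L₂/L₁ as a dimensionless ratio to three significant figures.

For a toroid, L ∝ μᵣN²A/R.
L₂/L₁ = (2.5) × (6) = 15.0.

L₂/L₁ = 15.0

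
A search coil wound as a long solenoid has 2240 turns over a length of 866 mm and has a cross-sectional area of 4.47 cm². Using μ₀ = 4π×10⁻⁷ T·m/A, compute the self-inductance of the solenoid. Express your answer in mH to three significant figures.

L ≈ 3.25 mH

A = 4.47 cm² = 4.470×10^-4 m².
For a long solenoid, L = μ₀N²A/ℓ.
L = (4π×10⁻⁷)(2240)²(4.470×10^-4)/(0.866 m) = 3.2546×10^-3 H.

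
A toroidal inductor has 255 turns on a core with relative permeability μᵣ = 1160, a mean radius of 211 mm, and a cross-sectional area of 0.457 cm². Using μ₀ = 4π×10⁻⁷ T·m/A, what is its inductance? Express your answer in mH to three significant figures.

For a thin toroid, L = μ₀μᵣN²A/(2πR).
L = (4π×10⁻⁷)(1160)(255)²(4.570×10^-5) / (2π×0.211 m) = 3.267×10^-3 H.

L ≈ 3.27 mH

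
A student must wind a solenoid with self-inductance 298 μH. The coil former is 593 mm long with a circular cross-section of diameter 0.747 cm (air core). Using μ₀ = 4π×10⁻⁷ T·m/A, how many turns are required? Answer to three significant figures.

A = π(d/2)² = π(3.735×10^-3 m)² = 4.383×10^-5 m².
From L = μ₀N²A/ℓ, N = √(Lℓ / (μ₀A)).
N = √[(2.980×10^-4)(0.593) / ((4π×10⁻⁷)×4.383×10^-5)] = √(3.209×10^6) ≈ 1791.3.

N ≈ 1790 turns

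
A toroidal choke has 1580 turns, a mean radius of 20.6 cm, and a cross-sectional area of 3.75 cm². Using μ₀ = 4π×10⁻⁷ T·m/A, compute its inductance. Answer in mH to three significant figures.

For a thin toroid, L = μ₀N²A/(2πR).
L = (4π×10⁻⁷)(1580)²(3.750×10^-4) / (2π×0.206 m) = 9.089×10^-4 H.

L ≈ 0.909 mH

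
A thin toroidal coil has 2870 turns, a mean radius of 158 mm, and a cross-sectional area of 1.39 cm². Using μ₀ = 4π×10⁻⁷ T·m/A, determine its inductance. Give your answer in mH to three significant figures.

For a thin toroid, L = μ₀N²A/(2πR).
L = (4π×10⁻⁷)(2870)²(1.390×10^-4) / (2π×0.158 m) = 1.449×10^-3 H.

L ≈ 1.45 mH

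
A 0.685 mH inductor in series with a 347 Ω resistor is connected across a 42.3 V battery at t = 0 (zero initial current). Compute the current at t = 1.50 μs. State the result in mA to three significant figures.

τ = L/R = 6.850×10^-4/347 = 1.974×10^-6 s; final current I_∞ = ε/R = 42.3/347 = 0.1219 A.
I(t) = I_∞(1 − e^(−t/τ)) with t/τ = 0.760.
I = (0.1219)(1 − e^(−0.760)) = 6.488×10^-2 A.

I ≈ 64.9 mA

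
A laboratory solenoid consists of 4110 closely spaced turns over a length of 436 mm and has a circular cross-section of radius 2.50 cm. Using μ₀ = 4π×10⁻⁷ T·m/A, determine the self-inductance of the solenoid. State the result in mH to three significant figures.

L ≈ 95.6 mH

A = πr² = π(2.500×10^-2 m)² = 1.963×10^-3 m².
For a long solenoid, L = μ₀N²A/ℓ.
L = (4π×10⁻⁷)(4110)²(1.963×10^-3)/(0.436 m) = 9.560×10^-2 H.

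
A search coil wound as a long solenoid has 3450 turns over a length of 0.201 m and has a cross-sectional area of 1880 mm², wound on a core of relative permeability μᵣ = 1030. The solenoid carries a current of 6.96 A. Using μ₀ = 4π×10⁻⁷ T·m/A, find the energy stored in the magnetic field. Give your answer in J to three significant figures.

A = 1880 mm² = 1.880×10^-3 m².
L = μ₀μᵣN²A/ℓ = (4π×10⁻⁷)(1030)(3450)²(1.880×10^-3)/(0.201) = 144.1 H.
U = ½LI² = ½(144.1)(6.96)² = 3.490×10^3 J.

U ≈ 3490 J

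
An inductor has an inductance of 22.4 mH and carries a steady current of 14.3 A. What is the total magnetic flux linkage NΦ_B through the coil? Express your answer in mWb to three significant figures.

From L = NΦ_B/I, the flux linkage is NΦ_B = LI.
NΦ_B = (2.240×10^-2 H)(14.3 A) = 0.3203 Wb.

NΦ_B ≈ 320 mWb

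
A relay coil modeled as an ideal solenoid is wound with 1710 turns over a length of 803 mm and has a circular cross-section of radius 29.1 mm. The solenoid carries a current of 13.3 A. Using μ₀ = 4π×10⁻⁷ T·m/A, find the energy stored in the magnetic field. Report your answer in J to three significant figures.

A = πr² = π(2.910×10^-2 m)² = 2.660×10^-3 m².
L = μ₀N²A/ℓ = (4π×10⁻⁷)(1710)²(2.660×10^-3)/(0.803) = 1.217×10^-2 H.
U = ½LI² = ½(1.217×10^-2)(13.3)² = 1.077 J.

U ≈ 1.08 J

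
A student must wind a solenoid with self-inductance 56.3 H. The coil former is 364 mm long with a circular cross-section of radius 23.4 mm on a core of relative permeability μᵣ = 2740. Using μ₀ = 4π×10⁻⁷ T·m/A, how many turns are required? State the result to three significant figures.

A = πr² = π(2.340×10^-2 m)² = 1.720×10^-3 m².
From L = μ₀μᵣN²A/ℓ, N = √(Lℓ / (μ₀μᵣA)).
N = √[(56.3)(0.364) / ((4π×10⁻⁷)(2740)×1.720×10^-3)] = √(3.460×10^6) ≈ 1860.1.

N ≈ 1860 turns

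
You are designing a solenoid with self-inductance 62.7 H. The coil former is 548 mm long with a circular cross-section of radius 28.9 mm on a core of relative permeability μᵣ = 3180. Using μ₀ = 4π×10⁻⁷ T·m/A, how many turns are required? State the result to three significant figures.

A = πr² = π(2.890×10^-2 m)² = 2.624×10^-3 m².
From L = μ₀μᵣN²A/ℓ, N = √(Lℓ / (μ₀μᵣA)).
N = √[(62.7)(0.548) / ((4π×10⁻⁷)(3180)×2.624×10^-3)] = √(3.277×10^6) ≈ 1810.2.

N ≈ 1810 turns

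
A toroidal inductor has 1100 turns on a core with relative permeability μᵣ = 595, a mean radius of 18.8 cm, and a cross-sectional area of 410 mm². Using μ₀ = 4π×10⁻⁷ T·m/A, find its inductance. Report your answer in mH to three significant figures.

For a thin toroid, L = μ₀μᵣN²A/(2πR).
L = (4π×10⁻⁷)(595)(1100)²(4.100×10^-4) / (2π×0.188 m) = 0.314 H.

L ≈ 314 mH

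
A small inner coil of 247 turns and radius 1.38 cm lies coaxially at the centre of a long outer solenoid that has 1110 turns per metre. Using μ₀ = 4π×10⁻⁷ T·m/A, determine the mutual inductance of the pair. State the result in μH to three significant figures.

M ≈ 206 μH

The outer solenoid produces a uniform field B₁ = μ₀n₁I₁ across the inner coil,
so the flux linkage is N₂Φ = N₂B₁A₂ = μ₀n₁N₂A₂·I₁, giving M = μ₀n₁N₂A₂.
A₂ = πr² = π(1.380×10^-2 m)² = 5.983×10^-4 m².
M = (4π×10⁻⁷)(1110)(247)(5.983×10^-4) = 2.061×10^-4 H.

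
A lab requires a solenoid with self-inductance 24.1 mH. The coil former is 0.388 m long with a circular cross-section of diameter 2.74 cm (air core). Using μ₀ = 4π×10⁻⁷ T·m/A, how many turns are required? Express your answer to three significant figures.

A = π(d/2)² = π(1.370×10^-2 m)² = 5.896×10^-4 m².
From L = μ₀N²A/ℓ, N = √(Lℓ / (μ₀A)).
N = √[(2.410×10^-2)(0.388) / ((4π×10⁻⁷)×5.896×10^-4)] = √(1.262×10^7) ≈ 3552.4.

N ≈ 3550 turns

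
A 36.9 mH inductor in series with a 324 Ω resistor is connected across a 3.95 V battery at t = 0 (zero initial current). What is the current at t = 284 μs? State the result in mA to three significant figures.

τ = L/R = 3.690×10^-2/324 = 1.139×10^-4 s; final current I_∞ = ε/R = 3.95/324 = 1.219×10^-2 A.
I(t) = I_∞(1 − e^(−t/τ)) with t/τ = 2.494.
I = (1.219×10^-2)(1 − e^(−2.494)) = 1.118×10^-2 A.

I ≈ 11.2 mA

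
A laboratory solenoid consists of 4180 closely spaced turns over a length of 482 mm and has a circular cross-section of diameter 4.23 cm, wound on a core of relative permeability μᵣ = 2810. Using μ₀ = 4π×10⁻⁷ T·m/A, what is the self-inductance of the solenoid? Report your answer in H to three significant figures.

L ≈ 180 H

A = π(d/2)² = π(2.115×10^-2 m)² = 1.405×10^-3 m².
For a long solenoid, L = μ₀μᵣN²A/ℓ.
L = (4π×10⁻⁷)(2810)(4180)²(1.405×10^-3)/(0.482 m) = 179.9 H.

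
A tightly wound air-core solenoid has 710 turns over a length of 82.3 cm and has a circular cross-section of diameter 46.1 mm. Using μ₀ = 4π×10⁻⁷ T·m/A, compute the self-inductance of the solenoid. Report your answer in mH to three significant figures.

L ≈ 1.28 mH

A = π(d/2)² = π(2.305×10^-2 m)² = 1.669×10^-3 m².
For a long solenoid, L = μ₀N²A/ℓ.
L = (4π×10⁻⁷)(710)²(1.669×10^-3)/(0.823 m) = 1.2847×10^-3 H.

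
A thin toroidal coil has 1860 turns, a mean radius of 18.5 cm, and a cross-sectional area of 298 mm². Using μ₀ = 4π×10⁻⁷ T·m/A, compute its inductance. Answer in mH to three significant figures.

For a thin toroid, L = μ₀N²A/(2πR).
L = (4π×10⁻⁷)(1860)²(2.980×10^-4) / (2π×0.185 m) = 1.1146×10^-3 H.

L ≈ 1.11 mH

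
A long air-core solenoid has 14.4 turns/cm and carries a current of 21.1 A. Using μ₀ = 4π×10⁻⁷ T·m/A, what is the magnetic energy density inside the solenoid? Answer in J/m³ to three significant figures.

u ≈ 580 J/m³

B = μ₀nI = (4π×10⁻⁷)(1.440×10^3)(21.1) = 3.818×10^-2 T.
u = B²/(2μ₀) = (3.818×10^-2)²/(2×4π×10⁻⁷) = 580.1 J/m³.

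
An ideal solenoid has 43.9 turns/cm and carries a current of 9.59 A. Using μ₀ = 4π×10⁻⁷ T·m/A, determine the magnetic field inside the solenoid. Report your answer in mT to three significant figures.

Inside a long solenoid, B = μ₀nI.
B = (4π×10⁻⁷)(4.390×10^3 m⁻¹)(9.59 A) = 5.290×10^-2 T.

B ≈ 52.9 mT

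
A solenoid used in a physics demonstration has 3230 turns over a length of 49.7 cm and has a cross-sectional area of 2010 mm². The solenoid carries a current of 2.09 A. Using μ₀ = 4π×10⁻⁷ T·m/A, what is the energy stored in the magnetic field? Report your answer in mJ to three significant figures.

U ≈ 116 mJ

A = 2010 mm² = 2.010×10^-3 m².
L = μ₀N²A/ℓ = (4π×10⁻⁷)(3230)²(2.010×10^-3)/(0.497) = 5.302×10^-2 H.
U = ½LI² = ½(5.302×10^-2)(2.09)² = 0.1158 J.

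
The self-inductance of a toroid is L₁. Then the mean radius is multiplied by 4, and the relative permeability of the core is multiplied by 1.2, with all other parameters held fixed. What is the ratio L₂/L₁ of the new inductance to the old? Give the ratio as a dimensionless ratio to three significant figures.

For a toroid, L ∝ μᵣN²A/R.
L₂/L₁ = (4)^-1 × (1.2) = 0.300.

L₂/L₁ = 0.300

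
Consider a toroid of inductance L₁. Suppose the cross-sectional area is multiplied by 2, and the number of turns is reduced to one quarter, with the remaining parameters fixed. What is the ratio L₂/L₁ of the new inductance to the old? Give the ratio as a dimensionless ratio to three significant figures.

L₂/L₁ = 0.125

For a toroid, L ∝ μᵣN²A/R.
L₂/L₁ = (2) × (0.25)^2 = 0.125.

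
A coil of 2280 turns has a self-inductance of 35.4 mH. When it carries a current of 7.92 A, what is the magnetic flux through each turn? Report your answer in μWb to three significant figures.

From L = NΦ_B/I, the flux per turn is Φ_B = LI/N.
Φ_B = (3.540×10^-2 H)(7.92 A)/2280 = 1.230×10^-4 Wb.

Φ_B ≈ 123 μWb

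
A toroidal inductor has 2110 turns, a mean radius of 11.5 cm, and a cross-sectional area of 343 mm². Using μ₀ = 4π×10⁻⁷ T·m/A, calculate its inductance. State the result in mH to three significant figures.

L ≈ 2.66 mH

For a thin toroid, L = μ₀N²A/(2πR).
L = (4π×10⁻⁷)(2110)²(3.430×10^-4) / (2π×0.115 m) = 2.656×10^-3 H.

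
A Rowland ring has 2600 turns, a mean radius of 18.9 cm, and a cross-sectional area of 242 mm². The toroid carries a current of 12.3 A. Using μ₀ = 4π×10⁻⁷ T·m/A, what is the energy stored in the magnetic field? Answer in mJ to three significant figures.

L = μ₀N²A/(2πR) = (4π×10⁻⁷)(2600)²(2.420×10^-4)/(2π×0.189) = 1.731×10^-3 H.
U = ½LI² = ½(1.731×10^-3)(12.3)² = 0.131 J.

U ≈ 131 mJ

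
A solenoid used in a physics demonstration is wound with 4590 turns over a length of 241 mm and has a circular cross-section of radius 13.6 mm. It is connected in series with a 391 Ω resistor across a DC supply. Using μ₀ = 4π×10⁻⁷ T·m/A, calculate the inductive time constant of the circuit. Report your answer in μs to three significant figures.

τ ≈ 163 μs

A = πr² = π(1.360×10^-2 m)² = 5.811×10^-4 m².
L = μ₀N²A/ℓ = (4π×10⁻⁷)(4590)²(5.811×10^-4)/(0.241) = 6.383×10^-2 H.
τ = L/R = (6.383×10^-2)/(391) = 1.633×10^-4 s.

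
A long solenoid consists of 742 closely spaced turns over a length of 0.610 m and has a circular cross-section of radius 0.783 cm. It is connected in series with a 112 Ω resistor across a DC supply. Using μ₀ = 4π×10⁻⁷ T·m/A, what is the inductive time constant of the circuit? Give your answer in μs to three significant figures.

τ ≈ 1.95 μs

A = πr² = π(7.830×10^-3 m)² = 1.926×10^-4 m².
L = μ₀N²A/ℓ = (4π×10⁻⁷)(742)²(1.926×10^-4)/(0.61) = 2.1845×10^-4 H.
τ = L/R = (2.1845×10^-4)/(112) = 1.950×10^-6 s.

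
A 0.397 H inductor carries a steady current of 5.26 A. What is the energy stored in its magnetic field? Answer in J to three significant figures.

Stored magnetic energy: U = ½LI².
U = ½(0.397 H)(5.26 A)² = 5.492 J.

U ≈ 5.49 J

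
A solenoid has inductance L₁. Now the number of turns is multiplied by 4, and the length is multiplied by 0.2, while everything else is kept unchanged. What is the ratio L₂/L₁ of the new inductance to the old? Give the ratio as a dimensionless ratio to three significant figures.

L₂/L₁ = 80.0

For a solenoid, L ∝ μᵣN²A/ℓ.
L₂/L₁ = (4)^2 × (0.2)^-1 = 80.0.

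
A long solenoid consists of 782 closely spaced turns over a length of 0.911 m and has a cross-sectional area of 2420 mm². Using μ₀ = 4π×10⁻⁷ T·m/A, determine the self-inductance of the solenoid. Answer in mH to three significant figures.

A = 2420 mm² = 2.420×10^-3 m².
For a long solenoid, L = μ₀N²A/ℓ.
L = (4π×10⁻⁷)(782)²(2.420×10^-3)/(0.911 m) = 2.041×10^-3 H.

L ≈ 2.04 mH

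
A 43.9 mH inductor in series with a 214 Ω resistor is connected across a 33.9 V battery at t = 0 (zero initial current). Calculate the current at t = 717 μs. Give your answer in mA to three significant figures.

I ≈ 154 mA

τ = L/R = 4.390×10^-2/214 = 2.051×10^-4 s; final current I_∞ = ε/R = 33.9/214 = 0.1584 A.
I(t) = I_∞(1 − e^(−t/τ)) with t/τ = 3.495.
I = (0.1584)(1 − e^(−3.495)) = 0.1536 A.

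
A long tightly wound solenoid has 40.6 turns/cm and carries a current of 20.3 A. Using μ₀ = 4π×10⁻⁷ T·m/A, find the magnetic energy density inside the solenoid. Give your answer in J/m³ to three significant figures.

u ≈ 4270 J/m³

B = μ₀nI = (4π×10⁻⁷)(4.060×10^3)(20.3) = 0.1036 T.
u = B²/(2μ₀) = (0.1036)²/(2×4π×10⁻⁷) = 4.268×10^3 J/m³.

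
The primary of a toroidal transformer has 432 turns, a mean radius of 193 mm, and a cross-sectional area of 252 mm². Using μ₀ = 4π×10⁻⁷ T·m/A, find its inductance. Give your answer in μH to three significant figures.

L ≈ 48.7 μH

For a thin toroid, L = μ₀N²A/(2πR).
L = (4π×10⁻⁷)(432)²(2.520×10^-4) / (2π×0.193 m) = 4.873×10^-5 H.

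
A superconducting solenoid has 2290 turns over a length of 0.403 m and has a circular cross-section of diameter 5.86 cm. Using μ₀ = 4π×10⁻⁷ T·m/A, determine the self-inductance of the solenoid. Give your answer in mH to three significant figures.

L ≈ 44.1 mH

A = π(d/2)² = π(2.930×10^-2 m)² = 2.697×10^-3 m².
For a long solenoid, L = μ₀N²A/ℓ.
L = (4π×10⁻⁷)(2290)²(2.697×10^-3)/(0.403 m) = 4.410×10^-2 H.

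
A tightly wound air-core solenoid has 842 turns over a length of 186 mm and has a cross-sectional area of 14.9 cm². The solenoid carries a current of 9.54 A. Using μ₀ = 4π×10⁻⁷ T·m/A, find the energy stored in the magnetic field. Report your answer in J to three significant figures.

A = 14.9 cm² = 1.490×10^-3 m².
L = μ₀N²A/ℓ = (4π×10⁻⁷)(842)²(1.490×10^-3)/(0.186) = 7.137×10^-3 H.
U = ½LI² = ½(7.137×10^-3)(9.54)² = 0.3248 J.

U ≈ 0.325 J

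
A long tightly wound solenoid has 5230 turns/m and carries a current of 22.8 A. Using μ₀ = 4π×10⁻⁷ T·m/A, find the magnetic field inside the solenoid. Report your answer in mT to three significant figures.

B ≈ 150 mT

Inside a long solenoid, B = μ₀nI.
B = (4π×10⁻⁷)(5.230×10^3 m⁻¹)(22.8 A) = 0.1498 T.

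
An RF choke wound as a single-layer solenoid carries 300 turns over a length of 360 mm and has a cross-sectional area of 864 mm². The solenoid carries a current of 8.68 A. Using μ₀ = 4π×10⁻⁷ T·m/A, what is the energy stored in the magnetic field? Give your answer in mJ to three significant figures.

A = 864 mm² = 8.640×10^-4 m².
L = μ₀N²A/ℓ = (4π×10⁻⁷)(300)²(8.640×10^-4)/(0.36) = 2.714×10^-4 H.
U = ½LI² = ½(2.714×10^-4)(8.68)² = 1.023×10^-2 J.

U ≈ 10.2 mJ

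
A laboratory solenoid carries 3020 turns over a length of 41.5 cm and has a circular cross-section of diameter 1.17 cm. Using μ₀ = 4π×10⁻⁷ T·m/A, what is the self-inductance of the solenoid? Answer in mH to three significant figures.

L ≈ 2.97 mH

A = π(d/2)² = π(5.850×10^-3 m)² = 1.075×10^-4 m².
For a long solenoid, L = μ₀N²A/ℓ.
L = (4π×10⁻⁷)(3020)²(1.075×10^-4)/(0.415 m) = 2.969×10^-3 H.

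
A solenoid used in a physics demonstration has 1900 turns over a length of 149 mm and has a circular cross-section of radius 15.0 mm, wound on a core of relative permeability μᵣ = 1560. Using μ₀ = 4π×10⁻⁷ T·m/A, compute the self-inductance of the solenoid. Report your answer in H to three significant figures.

A = πr² = π(1.500×10^-2 m)² = 7.069×10^-4 m².
For a long solenoid, L = μ₀μᵣN²A/ℓ.
L = (4π×10⁻⁷)(1560)(1900)²(7.069×10^-4)/(0.149 m) = 33.57 H.

L ≈ 33.6 H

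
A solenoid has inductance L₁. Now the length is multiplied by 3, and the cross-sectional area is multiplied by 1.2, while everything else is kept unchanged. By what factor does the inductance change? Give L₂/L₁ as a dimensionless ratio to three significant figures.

For a solenoid, L ∝ μᵣN²A/ℓ.
L₂/L₁ = (3)^-1 × (1.2) = 0.400.

L₂/L₁ = 0.400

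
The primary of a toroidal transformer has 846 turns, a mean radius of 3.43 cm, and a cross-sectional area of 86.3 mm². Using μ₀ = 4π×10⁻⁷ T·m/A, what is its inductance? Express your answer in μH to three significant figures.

L ≈ 360 μH

For a thin toroid, L = μ₀N²A/(2πR).
L = (4π×10⁻⁷)(846)²(8.630×10^-5) / (2π×3.430×10^-2 m) = 3.602×10^-4 H.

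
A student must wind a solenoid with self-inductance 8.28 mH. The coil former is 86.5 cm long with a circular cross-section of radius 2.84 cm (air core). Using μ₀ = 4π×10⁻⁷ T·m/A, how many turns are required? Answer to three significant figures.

A = πr² = π(2.840×10^-2 m)² = 2.534×10^-3 m².
From L = μ₀N²A/ℓ, N = √(Lℓ / (μ₀A)).
N = √[(8.280×10^-3)(0.865) / ((4π×10⁻⁷)×2.534×10^-3)] = √(2.249×10^6) ≈ 1499.8.

N ≈ 1500 turns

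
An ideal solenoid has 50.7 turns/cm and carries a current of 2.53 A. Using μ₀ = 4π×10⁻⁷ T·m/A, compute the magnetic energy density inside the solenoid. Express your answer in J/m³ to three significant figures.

u ≈ 103 J/m³

B = μ₀nI = (4π×10⁻⁷)(5.070×10^3)(2.53) = 1.612×10^-2 T.
u = B²/(2μ₀) = (1.612×10^-2)²/(2×4π×10⁻⁷) = 103.4 J/m³.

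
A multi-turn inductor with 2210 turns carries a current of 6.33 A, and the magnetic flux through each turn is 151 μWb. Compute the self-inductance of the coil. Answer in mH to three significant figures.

Self-inductance is defined by L = NΦ_B/I (flux linkage over current).
L = (2210)(1.510×10^-4 Wb)/(6.33 A) = 5.272×10^-2 H.

L ≈ 52.7 mH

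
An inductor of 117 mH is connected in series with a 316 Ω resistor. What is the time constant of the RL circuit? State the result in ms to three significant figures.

τ ≈ 0.370 ms

τ = L/R = (0.117 H)/(316 Ω) = 3.703×10^-4 s.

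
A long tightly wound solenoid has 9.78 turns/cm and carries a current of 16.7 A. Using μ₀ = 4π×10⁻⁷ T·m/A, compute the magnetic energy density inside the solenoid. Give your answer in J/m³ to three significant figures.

B = μ₀nI = (4π×10⁻⁷)(978)(16.7) = 2.052×10^-2 T.
u = B²/(2μ₀) = (2.052×10^-2)²/(2×4π×10⁻⁷) = 167.6 J/m³.

u ≈ 168 J/m³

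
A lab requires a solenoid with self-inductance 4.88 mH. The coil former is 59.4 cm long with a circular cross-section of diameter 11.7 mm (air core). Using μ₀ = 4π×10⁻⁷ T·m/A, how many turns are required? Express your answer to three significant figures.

N ≈ 4630 turns

A = π(d/2)² = π(5.850×10^-3 m)² = 1.075×10^-4 m².
From L = μ₀N²A/ℓ, N = √(Lℓ / (μ₀A)).
N = √[(4.880×10^-3)(0.594) / ((4π×10⁻⁷)×1.075×10^-4)] = √(2.146×10^7) ≈ 4632.0.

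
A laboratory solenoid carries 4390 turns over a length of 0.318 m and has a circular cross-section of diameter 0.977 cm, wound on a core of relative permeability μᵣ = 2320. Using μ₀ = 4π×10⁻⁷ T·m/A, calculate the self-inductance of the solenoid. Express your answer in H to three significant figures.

A = π(d/2)² = π(4.885×10^-3 m)² = 7.497×10^-5 m².
For a long solenoid, L = μ₀μᵣN²A/ℓ.
L = (4π×10⁻⁷)(2320)(4390)²(7.497×10^-5)/(0.318 m) = 13.246 H.

L ≈ 13.2 H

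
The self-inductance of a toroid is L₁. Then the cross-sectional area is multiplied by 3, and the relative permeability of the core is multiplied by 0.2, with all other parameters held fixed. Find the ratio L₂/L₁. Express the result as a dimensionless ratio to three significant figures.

For a toroid, L ∝ μᵣN²A/R.
L₂/L₁ = (3) × (0.2) = 0.600.

L₂/L₁ = 0.600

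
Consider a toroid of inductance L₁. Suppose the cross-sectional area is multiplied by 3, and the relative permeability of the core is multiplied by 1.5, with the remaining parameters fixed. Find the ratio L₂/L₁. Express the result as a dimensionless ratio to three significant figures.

L₂/L₁ = 4.50

For a toroid, L ∝ μᵣN²A/R.
L₂/L₁ = (3) × (1.5) = 4.50.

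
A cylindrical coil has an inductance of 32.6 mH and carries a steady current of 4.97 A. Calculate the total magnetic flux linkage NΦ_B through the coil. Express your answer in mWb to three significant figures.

NΦ_B ≈ 162 mWb

From L = NΦ_B/I, the flux linkage is NΦ_B = LI.
NΦ_B = (3.260×10^-2 H)(4.97 A) = 0.162 Wb.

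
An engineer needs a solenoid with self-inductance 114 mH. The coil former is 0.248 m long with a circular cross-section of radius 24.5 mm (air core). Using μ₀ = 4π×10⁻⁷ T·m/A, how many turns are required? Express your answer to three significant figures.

N ≈ 3450 turns

A = πr² = π(2.450×10^-2 m)² = 1.886×10^-3 m².
From L = μ₀N²A/ℓ, N = √(Lℓ / (μ₀A)).
N = √[(0.114)(0.248) / ((4π×10⁻⁷)×1.886×10^-3)] = √(1.193×10^7) ≈ 3454.1.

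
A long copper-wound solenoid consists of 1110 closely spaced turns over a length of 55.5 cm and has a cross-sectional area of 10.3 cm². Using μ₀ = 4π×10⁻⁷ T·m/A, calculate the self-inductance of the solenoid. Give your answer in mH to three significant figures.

L ≈ 2.87 mH

A = 10.3 cm² = 1.030×10^-3 m².
For a long solenoid, L = μ₀N²A/ℓ.
L = (4π×10⁻⁷)(1110)²(1.030×10^-3)/(0.555 m) = 2.873×10^-3 H.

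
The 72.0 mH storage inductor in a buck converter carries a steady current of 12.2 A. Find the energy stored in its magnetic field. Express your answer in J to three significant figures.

U ≈ 5.36 J

Stored magnetic energy: U = ½LI².
U = ½(7.200×10^-2 H)(12.2 A)² = 5.358 J.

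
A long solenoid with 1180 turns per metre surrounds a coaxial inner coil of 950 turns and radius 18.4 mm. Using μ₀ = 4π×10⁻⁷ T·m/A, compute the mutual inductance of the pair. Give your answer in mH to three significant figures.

M ≈ 1.50 mH

The outer solenoid produces a uniform field B₁ = μ₀n₁I₁ across the inner coil,
so the flux linkage is N₂Φ = N₂B₁A₂ = μ₀n₁N₂A₂·I₁, giving M = μ₀n₁N₂A₂.
A₂ = πr² = π(1.840×10^-2 m)² = 1.064×10^-3 m².
M = (4π×10⁻⁷)(1180)(950)(1.064×10^-3) = 1.498×10^-3 H.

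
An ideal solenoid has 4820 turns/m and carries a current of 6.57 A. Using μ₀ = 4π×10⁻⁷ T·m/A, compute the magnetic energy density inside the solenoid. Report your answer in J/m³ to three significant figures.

B = μ₀nI = (4π×10⁻⁷)(4.820×10^3)(6.57) = 3.979×10^-2 T.
u = B²/(2μ₀) = (3.979×10^-2)²/(2×4π×10⁻⁷) = 630.1 J/m³.

u ≈ 630 J/m³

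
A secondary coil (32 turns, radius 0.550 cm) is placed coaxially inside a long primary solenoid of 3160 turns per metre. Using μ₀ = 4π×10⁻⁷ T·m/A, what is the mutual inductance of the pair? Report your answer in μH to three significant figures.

M ≈ 12.1 μH

The outer solenoid produces a uniform field B₁ = μ₀n₁I₁ across the inner coil,
so the flux linkage is N₂Φ = N₂B₁A₂ = μ₀n₁N₂A₂·I₁, giving M = μ₀n₁N₂A₂.
A₂ = πr² = π(5.500×10^-3 m)² = 9.503×10^-5 m².
M = (4π×10⁻⁷)(3160)(32)(9.503×10^-5) = 1.208×10^-5 H.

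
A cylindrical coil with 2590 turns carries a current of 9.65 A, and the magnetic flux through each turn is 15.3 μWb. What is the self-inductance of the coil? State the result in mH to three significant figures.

L ≈ 4.11 mH

Self-inductance is defined by L = NΦ_B/I (flux linkage over current).
L = (2590)(1.530×10^-5 Wb)/(9.65 A) = 4.106×10^-3 H.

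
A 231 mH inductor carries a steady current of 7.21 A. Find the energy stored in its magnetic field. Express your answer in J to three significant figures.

Stored magnetic energy: U = ½LI².
U = ½(0.231 H)(7.21 A)² = 6.004 J.

U ≈ 6.00 J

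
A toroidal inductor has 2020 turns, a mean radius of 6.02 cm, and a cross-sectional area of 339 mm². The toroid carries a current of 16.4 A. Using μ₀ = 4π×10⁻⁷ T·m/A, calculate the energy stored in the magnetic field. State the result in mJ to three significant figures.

U ≈ 618 mJ

L = μ₀N²A/(2πR) = (4π×10⁻⁷)(2020)²(3.390×10^-4)/(2π×6.020×10^-2) = 4.596×10^-3 H.
U = ½LI² = ½(4.596×10^-3)(16.4)² = 0.618 J.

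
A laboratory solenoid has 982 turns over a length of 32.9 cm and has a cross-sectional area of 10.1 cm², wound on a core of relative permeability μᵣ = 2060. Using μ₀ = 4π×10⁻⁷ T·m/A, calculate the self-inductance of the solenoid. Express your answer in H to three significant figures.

A = 10.1 cm² = 1.010×10^-3 m².
For a long solenoid, L = μ₀μᵣN²A/ℓ.
L = (4π×10⁻⁷)(2060)(982)²(1.010×10^-3)/(0.329 m) = 7.663 H.

L ≈ 7.66 H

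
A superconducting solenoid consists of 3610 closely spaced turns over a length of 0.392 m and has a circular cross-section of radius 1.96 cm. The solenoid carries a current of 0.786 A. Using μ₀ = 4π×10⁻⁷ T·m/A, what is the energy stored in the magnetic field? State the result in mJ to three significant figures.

A = πr² = π(1.960×10^-2 m)² = 1.207×10^-3 m².
L = μ₀N²A/ℓ = (4π×10⁻⁷)(3610)²(1.207×10^-3)/(0.392) = 5.042×10^-2 H.
U = ½LI² = ½(5.042×10^-2)(0.786)² = 1.557×10^-2 J.

U ≈ 15.6 mJ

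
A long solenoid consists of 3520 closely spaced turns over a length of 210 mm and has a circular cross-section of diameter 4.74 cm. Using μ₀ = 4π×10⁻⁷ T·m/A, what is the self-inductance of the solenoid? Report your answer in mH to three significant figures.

A = π(d/2)² = π(2.370×10^-2 m)² = 1.7646×10^-3 m².
For a long solenoid, L = μ₀N²A/ℓ.
L = (4π×10⁻⁷)(3520)²(1.7646×10^-3)/(0.21 m) = 0.1308 H.

L ≈ 131 mH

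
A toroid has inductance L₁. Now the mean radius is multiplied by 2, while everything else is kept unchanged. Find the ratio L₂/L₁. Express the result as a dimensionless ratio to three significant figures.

L₂/L₁ = 0.500

For a toroid, L ∝ μᵣN²A/R.
L₂/L₁ = (2)^-1 = 0.500.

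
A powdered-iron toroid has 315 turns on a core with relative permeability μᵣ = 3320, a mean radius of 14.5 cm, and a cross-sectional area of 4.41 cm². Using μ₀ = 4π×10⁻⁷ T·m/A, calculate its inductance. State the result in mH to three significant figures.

For a thin toroid, L = μ₀μᵣN²A/(2πR).
L = (4π×10⁻⁷)(3320)(315)²(4.410×10^-4) / (2π×0.145 m) = 0.2004 H.

L ≈ 200 mH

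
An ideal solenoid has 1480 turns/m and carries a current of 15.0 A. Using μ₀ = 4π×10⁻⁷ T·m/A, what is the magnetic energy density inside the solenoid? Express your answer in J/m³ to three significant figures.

B = μ₀nI = (4π×10⁻⁷)(1.480×10^3)(15.0) = 2.790×10^-2 T.
u = B²/(2μ₀) = (2.790×10^-2)²/(2×4π×10⁻⁷) = 309.7 J/m³.

u ≈ 310 J/m³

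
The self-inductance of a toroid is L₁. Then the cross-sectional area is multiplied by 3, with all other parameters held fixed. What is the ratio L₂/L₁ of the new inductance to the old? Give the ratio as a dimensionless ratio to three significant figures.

L₂/L₁ = 3.00

For a toroid, L ∝ μᵣN²A/R.
L₂/L₁ = (3) = 3.00.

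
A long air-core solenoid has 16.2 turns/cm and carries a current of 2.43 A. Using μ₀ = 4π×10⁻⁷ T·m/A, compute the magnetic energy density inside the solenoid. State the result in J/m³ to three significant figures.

B = μ₀nI = (4π×10⁻⁷)(1.620×10^3)(2.43) = 4.947×10^-3 T.
u = B²/(2μ₀) = (4.947×10^-3)²/(2×4π×10⁻⁷) = 9.737 J/m³.

u ≈ 9.74 J/m³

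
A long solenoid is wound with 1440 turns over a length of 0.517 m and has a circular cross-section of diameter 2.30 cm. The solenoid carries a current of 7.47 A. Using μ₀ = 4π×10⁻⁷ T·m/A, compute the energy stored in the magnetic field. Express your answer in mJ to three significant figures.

A = π(d/2)² = π(1.150×10^-2 m)² = 4.1548×10^-4 m².
L = μ₀N²A/ℓ = (4π×10⁻⁷)(1440)²(4.1548×10^-4)/(0.517) = 2.094×10^-3 H.
U = ½LI² = ½(2.094×10^-3)(7.47)² = 5.843×10^-2 J.

U ≈ 58.4 mJ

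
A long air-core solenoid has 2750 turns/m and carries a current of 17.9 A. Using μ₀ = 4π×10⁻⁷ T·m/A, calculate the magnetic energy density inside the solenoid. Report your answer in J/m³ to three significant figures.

B = μ₀nI = (4π×10⁻⁷)(2.750×10^3)(17.9) = 6.186×10^-2 T.
u = B²/(2μ₀) = (6.186×10^-2)²/(2×4π×10⁻⁷) = 1.522×10^3 J/m³.

u ≈ 1520 J/m³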